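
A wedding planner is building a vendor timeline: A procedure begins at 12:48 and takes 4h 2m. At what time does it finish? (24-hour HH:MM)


Start time: 12:48
Adding: 4 hours 2 minutes
Minutes: 48 + 2 = 50
Hours: 12 + 4 + 0 = 16
Result: 16:50

16:50


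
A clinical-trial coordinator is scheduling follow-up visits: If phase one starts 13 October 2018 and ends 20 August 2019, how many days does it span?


Start date: 2018-10-13
End date: 2019-08-20
Oct 2018: +19 days
Nov 2018: +30 days
Dec 2018: +31 days
... (8 more months)
Total: 311 days

311


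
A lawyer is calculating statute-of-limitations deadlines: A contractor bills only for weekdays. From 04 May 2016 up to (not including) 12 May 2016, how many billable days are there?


Start: 2016-05-04 (Wednesday)
End (exclusive): 2016-05-12 (Thursday)
Total calendar days: 8
Full weeks: 8 // 7 = 1 -> 5 weekdays
Remaining 1 days starting on Wednesday:
  Wed(w) -> 1 weekdays
Total business days: 5 + 1 = 6

6


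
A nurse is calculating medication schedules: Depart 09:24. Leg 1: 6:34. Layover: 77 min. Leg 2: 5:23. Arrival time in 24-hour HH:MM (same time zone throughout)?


Depart: 09:24
Leg 1: +394 min -> 15:58
Layover: +77 min -> 17:15
Leg 2: +323 min -> 22:38
Total travel: 794 minutes = 13h 14m
Arrival: 22:38

22:38


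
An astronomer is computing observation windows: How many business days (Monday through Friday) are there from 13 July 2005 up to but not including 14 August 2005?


Start: 2005-07-13 (Wednesday)
End (exclusive): 2005-08-14 (Sunday)
Total calendar days: 32
Full weeks: 32 // 7 = 4 -> 20 weekdays
Remaining 4 days starting on Wednesday:
  Wed(w), Thu(w), Fri(w), Sat(-) -> 3 weekdays
Total business days: 20 + 3 = 23

23


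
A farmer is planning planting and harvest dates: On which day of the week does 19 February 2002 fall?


Date: 2002-02-19
January 1, 2002 is a Tuesday
Day of year: 50
Offset from Jan 1: 49 days
49 mod 7 = 0
Result: Tuesday

Tuesday


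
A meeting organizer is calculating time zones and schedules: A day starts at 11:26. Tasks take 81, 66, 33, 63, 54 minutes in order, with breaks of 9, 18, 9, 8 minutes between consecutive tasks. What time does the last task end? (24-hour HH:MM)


Start: 11:26 = 686 min from midnight
  after task 1 (81 min): 12:47
  after break (9 min): 12:56
  after task 2 (66 min): 14:02
  after break (18 min): 14:20
  after task 3 (33 min): 14:53
  after break (9 min): 15:02
  after task 4 (63 min): 16:05
  after break (8 min): 16:13
  after task 5 (54 min): 17:07
Total elapsed: 341 minutes
End time: 17:07

17:07


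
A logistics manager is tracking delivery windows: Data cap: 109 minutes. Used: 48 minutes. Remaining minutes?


Total budget: 109 minutes
Time used: 48 minutes
Remaining: 109 - 48 = 61 minutes
Percent used: 44.0%
Percent remaining: 56.0%

61


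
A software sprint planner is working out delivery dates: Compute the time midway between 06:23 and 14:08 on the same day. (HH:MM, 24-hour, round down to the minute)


Start time: 06:23 = 383 minutes from midnight
End time: 14:08 = 848 minutes from midnight
Sum: 383 + 848 = 1231
Midpoint: 1231 / 2 = 615 minutes
Convert: 615 / 60 = 10 hours, 15 minutes
Result: 10:15

10:15


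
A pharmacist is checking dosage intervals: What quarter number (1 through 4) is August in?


Month: August (month 8)
Q1: January-March (months 1-3)
Q2: April-June (months 4-6)
Q3: July-September (months 7-9)
Q4: October-December (months 10-12)
Month 8 falls in Q3

3


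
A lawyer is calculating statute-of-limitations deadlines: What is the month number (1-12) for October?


Calendar month order:
9. September
10. October <--
11. November
October is month number 10

10


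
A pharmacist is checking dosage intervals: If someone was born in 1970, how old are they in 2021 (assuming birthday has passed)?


Birth year: 1970
Current year: 2021
Age = current year - birth year
Age = 2021 - 1970 = 51

51


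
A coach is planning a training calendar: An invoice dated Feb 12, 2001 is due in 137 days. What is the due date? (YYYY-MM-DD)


Start: 2001-02-12
Adding 137 days
Days remaining in February: 16
After February: 121 days still to add
March 2001: 31 days, 90 remaining
April 2001: 30 days, 60 remaining
May 2001: 31 days, 29 remaining
June 2001 has 30 days, need 29
Result: 2001-06-29

2001-06-29


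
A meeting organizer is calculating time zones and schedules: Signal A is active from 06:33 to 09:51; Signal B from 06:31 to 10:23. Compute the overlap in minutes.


Interval A: [393, 591] minutes from midnight
Interval B: [391, 623] minutes from midnight
Overlap start = max(393, 391) = 393
Overlap end = min(591, 623) = 591
Overlap = 591 - 393 = 198 minutes

198


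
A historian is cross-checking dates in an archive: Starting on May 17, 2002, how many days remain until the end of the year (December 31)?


Start: May 17, 2002
End: December 31, 2002
Days left in May: 14
June: 30
July: 31
August: 31
September: 30
... plus remaining months
Sum of remaining months: 214
Total: 14 + 214 = 228

228


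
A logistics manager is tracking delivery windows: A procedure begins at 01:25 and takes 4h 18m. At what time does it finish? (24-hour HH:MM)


Start time: 01:25
Adding: 4 hours 18 minutes
Minutes: 25 + 18 = 43
Hours: 1 + 4 + 0 = 5
Result: 05:43

05:43


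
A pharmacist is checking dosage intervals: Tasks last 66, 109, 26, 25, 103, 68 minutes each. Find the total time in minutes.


Durations: 66, 109, 26, 25, 103, 68
Running sum: 66
+ 109 = 175
+ 26 = 201
+ 25 = 226
+ 103 = 329
+ 68 = 397
Total duration: 397 minutes
That is 6 hours and 37 minutes

397


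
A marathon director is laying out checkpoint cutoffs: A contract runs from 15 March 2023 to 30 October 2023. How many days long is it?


Start date: 2023-03-15
End date: 2023-10-30
Mar 2023: +17 days
Apr 2023: +30 days
May 2023: +31 days
... (5 more months)
Total: 229 days

229


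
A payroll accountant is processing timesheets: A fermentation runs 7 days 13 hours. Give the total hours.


Days: 7
Extra hours: 13
Hours per day: 24
Days to hours: 7 x 24 = 168
Total: 168 + 13 = 181

181


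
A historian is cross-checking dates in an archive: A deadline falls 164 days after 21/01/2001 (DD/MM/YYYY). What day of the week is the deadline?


Start: 2001-01-21 (Sunday)
Step 1 - find target date: add 164 days
  2001-01-21 + 164 days = 2001-07-04
Step 2 - day of week:
  164 mod 7 = 3
  Sunday + 3 days -> Wednesday
Result: Wednesday (2001-07-04)

Wednesday


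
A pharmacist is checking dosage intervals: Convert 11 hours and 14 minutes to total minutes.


Hours: 11
Minutes: 14
Convert hours to minutes: 11 x 60 = 660
Add remaining minutes: 660 + 14 = 674

674


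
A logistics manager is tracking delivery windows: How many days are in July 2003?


Month: July
Year: 2003
July is a 31-day month
Total: 31 days

31


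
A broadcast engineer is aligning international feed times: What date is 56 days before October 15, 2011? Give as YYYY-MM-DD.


Start: 2011-10-15
Subtracting 56 days
Days already passed in October: 15
After going back through October: 41 more days to subtract
September 2011: 30 days, 11 remaining
August 2011 has 31 days, need 11
Result: 2011-08-20

2011-08-20


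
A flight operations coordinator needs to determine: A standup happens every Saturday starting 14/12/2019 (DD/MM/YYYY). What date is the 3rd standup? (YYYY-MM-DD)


First occurrence: 2019-12-14 (occurrence 1)
Each occurrence is 7 days after the previous.
Occurrence 3 is 2 weeks after the first.
2 weeks = 14 days
2019-12-14 + 14 days = 2019-12-28

2019-12-28


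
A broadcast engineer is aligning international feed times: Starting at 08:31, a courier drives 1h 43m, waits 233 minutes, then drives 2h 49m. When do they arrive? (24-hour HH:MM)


Depart: 08:31
Leg 1: +103 min -> 10:14
Layover: +233 min -> 14:07
Leg 2: +169 min -> 16:56
Total travel: 505 minutes = 8h 25m
Arrival: 16:56

16:56


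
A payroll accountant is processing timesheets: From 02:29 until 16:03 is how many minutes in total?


Start time: 02:29 = 149 minutes from midnight
End time: 16:03 = 963 minutes from midnight
Difference: 963 - 149 = 814 minutes
That is 13 hours and 34 minutes

814


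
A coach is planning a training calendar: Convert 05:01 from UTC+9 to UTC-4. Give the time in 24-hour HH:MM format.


Local time: 05:01 at UTC+9 (offset 9h)
Target zone: UTC-4 (offset -4h)
Difference: -4 - (9) = -13 hours
Calculation: 5 + (-13) = -8
Wraparound: (-8) mod 24 = 16
Result: 16:01

16:01


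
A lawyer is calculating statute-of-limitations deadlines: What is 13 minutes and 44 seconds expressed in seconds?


Minutes: 13
Extra seconds: 44
Seconds per minute: 60
Minutes to seconds: 13 x 60 = 780
Total: 780 + 44 = 824

824


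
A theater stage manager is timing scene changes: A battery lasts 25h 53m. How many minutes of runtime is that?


Hours: 25
Extra minutes: 53
Minutes per hour: 60
Hours to minutes: 25 x 60 = 1500
Total: 1500 + 53 = 1553

1553


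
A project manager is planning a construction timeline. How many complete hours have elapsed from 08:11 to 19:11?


Start: 08:11
End: 19:11
Hour difference: 19 - 8 = 11 hours
Minute difference: 11 - 11 = 0 minutes
Total minutes: 660
Complete hours: 660 / 60 = 11 (remainder 0)

11


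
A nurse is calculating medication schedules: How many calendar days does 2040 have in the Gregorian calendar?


Year: 2040
Check leap year rules:
Divisible by 4? Yes
Divisible by 100? No
2040 is a leap year
Days: 366

366


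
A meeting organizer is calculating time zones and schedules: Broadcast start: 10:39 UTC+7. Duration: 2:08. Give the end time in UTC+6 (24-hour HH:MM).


Start: 10:39 in UTC+7
Step 1 - add duration:
  minutes: 39 + 8 = 47
  hours: 10 + 2 + 0 = 12
  end in UTC+7: 12:47
Step 2 - convert UTC+7 -> UTC+6:
  offset difference: 6 - (7) = -1 hours
  12 + (-1) = 11 -> mod 24 = 11
Result: 11:47 in UTC+6

11:47


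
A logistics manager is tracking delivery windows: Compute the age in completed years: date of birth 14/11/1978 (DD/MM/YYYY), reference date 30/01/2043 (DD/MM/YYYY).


Birth: 1978-11-14
Reference: 2043-01-30
Year difference: 2043 - 1978 = 65
Has birthday (11-14) occurred by 01-30? No
Birthday not yet reached this year -> subtract 1
Age in full years: 64

64


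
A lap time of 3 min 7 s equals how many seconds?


Minutes: 3
Seconds: 7
Convert minutes to seconds: 3 x 60 = 180
Add remaining seconds: 180 + 7 = 187

187


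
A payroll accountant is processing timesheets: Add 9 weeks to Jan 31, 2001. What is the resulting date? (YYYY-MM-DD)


Start: 2001-01-31
Weeks to add: 9
Convert to days: 9 x 7 = 63 days
Add 63 days to 2001-01-31
Result: 2001-04-04

2001-04-04


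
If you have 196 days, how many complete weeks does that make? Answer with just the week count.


Total days: 196
Days per week: 7
Division: 196 / 7 = 28 remainder 0
Complete weeks: 28
Remaining days: 0

28


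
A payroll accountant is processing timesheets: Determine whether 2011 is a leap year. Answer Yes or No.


Year: 2011
Divisible by 4? 2011 / 4 = 502.75 -> No
Not divisible by 4, so NOT a leap year

No


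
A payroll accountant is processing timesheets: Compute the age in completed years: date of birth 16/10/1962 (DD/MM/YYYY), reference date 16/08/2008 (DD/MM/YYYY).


Birth: 1962-10-16
Reference: 2008-08-16
Year difference: 2008 - 1962 = 46
Has birthday (10-16) occurred by 08-16? No
Birthday not yet reached this year -> subtract 1
Age in full years: 45

45


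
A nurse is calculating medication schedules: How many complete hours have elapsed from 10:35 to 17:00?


Start: 10:35
End: 17:00
Hour difference: 17 - 10 = 7 hours
Minute difference: 0 - 35 = -35 minutes
Total minutes: 385
Complete hours: 385 / 60 = 6 (remainder 25)

6


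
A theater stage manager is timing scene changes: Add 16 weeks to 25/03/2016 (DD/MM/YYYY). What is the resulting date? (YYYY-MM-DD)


Start: 2016-03-25
Weeks to add: 16
Convert to days: 16 x 7 = 112 days
Add 112 days to 2016-03-25
Result: 2016-07-15

2016-07-15


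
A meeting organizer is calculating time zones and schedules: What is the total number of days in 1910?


Year: 1910
Check leap year rules:
Divisible by 4? No
1910 is not a leap year
Days: 365

365


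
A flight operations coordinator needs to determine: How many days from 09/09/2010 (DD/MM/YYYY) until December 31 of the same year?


Start: September 09, 2010
End: December 31, 2010
Days left in September: 21
October: 31
November: 30
December: 31
Sum of remaining months: 92
Total: 21 + 92 = 113

113


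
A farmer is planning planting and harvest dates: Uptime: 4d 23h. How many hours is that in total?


Days: 4
Extra hours: 23
Hours per day: 24
Days to hours: 4 x 24 = 96
Total: 96 + 23 = 119

119


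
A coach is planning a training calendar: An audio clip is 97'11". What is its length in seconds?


Minutes: 97
Seconds: 11
Convert minutes to seconds: 97 x 60 = 5820
Add remaining seconds: 5820 + 11 = 5831

5831


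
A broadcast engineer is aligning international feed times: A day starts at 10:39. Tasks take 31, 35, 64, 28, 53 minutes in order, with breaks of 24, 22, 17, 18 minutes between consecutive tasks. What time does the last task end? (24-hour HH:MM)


Start: 10:39 = 639 min from midnight
  after task 1 (31 min): 11:10
  after break (24 min): 11:34
  after task 2 (35 min): 12:09
  after break (22 min): 12:31
  after task 3 (64 min): 13:35
  after break (17 min): 13:52
  after task 4 (28 min): 14:20
  after break (18 min): 14:38
  after task 5 (53 min): 15:31
Total elapsed: 292 minutes
End time: 15:31

15:31


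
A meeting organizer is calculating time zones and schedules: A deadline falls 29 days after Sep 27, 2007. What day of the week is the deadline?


Start: 2007-09-27 (Thursday)
Step 1 - find target date: add 29 days
  2007-09-27 + 29 days = 2007-10-26
Step 2 - day of week:
  29 mod 7 = 1
  Thursday + 1 days -> Friday
Result: Friday (2007-10-26)

Friday


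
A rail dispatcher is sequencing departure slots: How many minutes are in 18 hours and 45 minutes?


Hours: 18
Minutes: 45
Convert hours to minutes: 18 x 60 = 1080
Add remaining minutes: 1080 + 45 = 1125

1125


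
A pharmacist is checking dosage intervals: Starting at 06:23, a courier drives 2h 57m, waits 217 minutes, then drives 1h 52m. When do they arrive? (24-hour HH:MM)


Depart: 06:23
Leg 1: +177 min -> 09:20
Layover: +217 min -> 12:57
Leg 2: +112 min -> 14:49
Total travel: 506 minutes = 8h 26m
Arrival: 14:49

14:49


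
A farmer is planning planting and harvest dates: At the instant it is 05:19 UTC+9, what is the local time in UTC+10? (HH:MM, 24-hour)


Local time: 05:19 at UTC+9 (offset 9h)
Target zone: UTC+10 (offset 10h)
Difference: 10 - (9) = 1 hours
Calculation: 5 + (1) = 6
Result: 06:19

06:19


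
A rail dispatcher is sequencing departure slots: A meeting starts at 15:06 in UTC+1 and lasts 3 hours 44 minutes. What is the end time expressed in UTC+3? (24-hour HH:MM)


Start: 15:06 in UTC+1
Step 1 - add duration:
  minutes: 6 + 44 = 50
  hours: 15 + 3 + 0 = 18
  end in UTC+1: 18:50
Step 2 - convert UTC+1 -> UTC+3:
  offset difference: 3 - (1) = 2 hours
  18 + (2) = 20 -> mod 24 = 20
Result: 20:50 in UTC+3

20:50


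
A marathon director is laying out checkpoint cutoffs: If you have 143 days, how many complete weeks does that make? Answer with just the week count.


Total days: 143
Days per week: 7
Division: 143 / 7 = 20 remainder 3
Complete weeks: 20
Remaining days: 3

20


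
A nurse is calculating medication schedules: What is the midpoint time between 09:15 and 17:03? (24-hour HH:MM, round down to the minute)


Start time: 09:15 = 555 minutes from midnight
End time: 17:03 = 1023 minutes from midnight
Sum: 555 + 1023 = 1578
Midpoint: 1578 / 2 = 789 minutes
Convert: 789 / 60 = 13 hours, 9 minutes
Result: 13:09

13:09


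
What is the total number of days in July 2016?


Month: July
Year: 2016
July is a 31-day month
Total: 31 days

31


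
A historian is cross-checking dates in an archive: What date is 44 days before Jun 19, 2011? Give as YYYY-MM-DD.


Start: 2011-06-19
Subtracting 44 days
Days already passed in June: 19
After going back through June: 25 more days to subtract
May 2011 has 31 days, need 25
Result: 2011-05-06

2011-05-06


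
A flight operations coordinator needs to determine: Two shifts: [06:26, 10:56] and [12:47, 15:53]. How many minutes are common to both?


Interval A: [386, 656] minutes from midnight
Interval B: [767, 953] minutes from midnight
Overlap start = max(386, 767) = 767
Overlap end = min(656, 953) = 656
End <= start, so the intervals do not overlap: 0 minutes

0


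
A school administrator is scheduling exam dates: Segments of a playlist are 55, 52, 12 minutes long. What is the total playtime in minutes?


Durations: 55, 52, 12
Running sum: 55
+ 52 = 107
+ 12 = 119
Total duration: 119 minutes
That is 1 hours and 59 minutes

119


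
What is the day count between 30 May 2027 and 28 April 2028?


Start date: 2027-05-30
End date: 2028-04-28
May 2027: +2 days
Jun 2027: +30 days
Jul 2027: +31 days
... (9 more months)
Total: 334 days

334


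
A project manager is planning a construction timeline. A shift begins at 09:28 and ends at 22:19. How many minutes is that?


Start time: 09:28 = 568 minutes from midnight
End time: 22:19 = 1339 minutes from midnight
Difference: 1339 - 568 = 771 minutes
That is 12 hours and 51 minutes

771


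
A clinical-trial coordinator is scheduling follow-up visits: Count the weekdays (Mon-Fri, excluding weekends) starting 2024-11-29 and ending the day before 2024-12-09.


Start: 2024-11-29 (Friday)
End (exclusive): 2024-12-09 (Monday)
Total calendar days: 10
Full weeks: 10 // 7 = 1 -> 5 weekdays
Remaining 3 days starting on Friday:
  Fri(w), Sat(-), Sun(-) -> 1 weekdays
Total business days: 5 + 1 = 6

6


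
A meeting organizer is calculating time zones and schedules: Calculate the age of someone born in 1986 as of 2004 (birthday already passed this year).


Birth year: 1986
Current year: 2004
Age = current year - birth year
Age = 2004 - 1986 = 18

18


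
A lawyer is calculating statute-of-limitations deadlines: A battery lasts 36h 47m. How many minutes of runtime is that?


Hours: 36
Extra minutes: 47
Minutes per hour: 60
Hours to minutes: 36 x 60 = 2160
Total: 2160 + 47 = 2207

2207


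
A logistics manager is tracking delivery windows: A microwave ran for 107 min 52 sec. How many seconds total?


Minutes: 107
Extra seconds: 52
Seconds per minute: 60
Minutes to seconds: 107 x 60 = 6420
Total: 6420 + 52 = 6472

6472


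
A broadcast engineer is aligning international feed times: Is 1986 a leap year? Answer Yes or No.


Year: 1986
Divisible by 4? 1986 / 4 = 496.5 -> No
Not divisible by 4, so NOT a leap year

No


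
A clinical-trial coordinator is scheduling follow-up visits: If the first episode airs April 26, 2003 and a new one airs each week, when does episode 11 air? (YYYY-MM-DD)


First occurrence: 2003-04-26 (occurrence 1)
Each occurrence is 7 days after the previous.
Occurrence 11 is 10 weeks after the first.
10 weeks = 70 days
2003-04-26 + 70 days = 2003-07-05

2003-07-05


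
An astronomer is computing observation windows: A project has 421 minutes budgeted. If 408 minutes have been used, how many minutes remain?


Total budget: 421 minutes
Time used: 408 minutes
Remaining: 421 - 408 = 13 minutes
Percent used: 96.9%
Percent remaining: 3.1%

13


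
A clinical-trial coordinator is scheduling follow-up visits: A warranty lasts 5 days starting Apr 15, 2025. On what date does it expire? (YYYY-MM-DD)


Start: 2025-04-15
Adding 5 days
Days remaining in April: 15
Result: 2025-04-20

2025-04-20


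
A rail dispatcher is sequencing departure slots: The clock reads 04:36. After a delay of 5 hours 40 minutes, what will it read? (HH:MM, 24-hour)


Start time: 04:36
Adding: 5 hours 40 minutes
Minutes: 36 + 40 = 76
Minute overflow: 76 >= 60, so carry 1 hour, minutes = 16
Hours: 4 + 5 + 1 = 10
Result: 10:16

10:16


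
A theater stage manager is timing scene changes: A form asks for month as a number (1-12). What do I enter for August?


Calendar month order:
7. July
8. August <--
9. September
August is month number 8

8


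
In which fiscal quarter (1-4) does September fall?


Month: September (month 9)
Q1: January-March (months 1-3)
Q2: April-June (months 4-6)
Q3: July-September (months 7-9)
Q4: October-December (months 10-12)
Month 9 falls in Q3

3


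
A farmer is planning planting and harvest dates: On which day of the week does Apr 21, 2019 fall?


Date: 2019-04-21
January 1, 2019 is a Tuesday
Day of year: 111
Offset from Jan 1: 110 days
110 mod 7 = 5
Result: Sunday

Sunday


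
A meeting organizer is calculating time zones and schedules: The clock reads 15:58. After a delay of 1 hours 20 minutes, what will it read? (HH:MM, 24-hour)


Start time: 15:58
Adding: 1 hours 20 minutes
Minutes: 58 + 20 = 78
Minute overflow: 78 >= 60, so carry 1 hour, minutes = 18
Hours: 15 + 1 + 1 = 17
Result: 17:18

17:18


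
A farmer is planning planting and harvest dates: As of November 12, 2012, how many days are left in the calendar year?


Start: November 12, 2012
End: December 31, 2012
Days left in November: 18
December: 31
Sum of remaining months: 31
Total: 18 + 31 = 49

49


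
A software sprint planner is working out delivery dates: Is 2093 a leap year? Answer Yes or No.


Year: 2093
Divisible by 4? 2093 / 4 = 523.25 -> No
Not divisible by 4, so NOT a leap year

No


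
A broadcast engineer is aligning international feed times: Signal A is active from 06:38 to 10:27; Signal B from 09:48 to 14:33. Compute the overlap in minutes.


Interval A: [398, 627] minutes from midnight
Interval B: [588, 873] minutes from midnight
Overlap start = max(398, 588) = 588
Overlap end = min(627, 873) = 627
Overlap = 627 - 588 = 39 minutes

39


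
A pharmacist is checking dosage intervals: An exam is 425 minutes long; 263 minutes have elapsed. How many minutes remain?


Total budget: 425 minutes
Time used: 263 minutes
Remaining: 425 - 263 = 162 minutes
Percent used: 61.9%
Percent remaining: 38.1%

162


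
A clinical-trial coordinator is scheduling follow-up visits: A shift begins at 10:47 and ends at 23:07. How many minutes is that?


Start time: 10:47 = 647 minutes from midnight
End time: 23:07 = 1387 minutes from midnight
Difference: 1387 - 647 = 740 minutes
That is 12 hours and 20 minutes

740


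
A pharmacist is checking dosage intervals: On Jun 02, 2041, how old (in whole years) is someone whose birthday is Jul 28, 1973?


Birth: 1973-07-28
Reference: 2041-06-02
Year difference: 2041 - 1973 = 68
Has birthday (07-28) occurred by 06-02? No
Birthday not yet reached this year -> subtract 1
Age in full years: 67

67


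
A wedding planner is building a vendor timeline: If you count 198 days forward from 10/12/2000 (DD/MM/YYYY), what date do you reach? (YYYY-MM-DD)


Start: 2000-12-10
Adding 198 days
Days remaining in December: 21
After December: 177 days still to add
January 2001: 31 days, 146 remaining
February 2001: 28 days, 118 remaining
March 2001: 31 days, 87 remaining
April 2001: 30 days, 57 remaining
Result: 2001-06-26

2001-06-26


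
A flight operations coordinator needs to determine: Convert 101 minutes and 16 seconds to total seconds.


Minutes: 101
Extra seconds: 16
Seconds per minute: 60
Minutes to seconds: 101 x 60 = 6060
Total: 6060 + 16 = 6076

6076


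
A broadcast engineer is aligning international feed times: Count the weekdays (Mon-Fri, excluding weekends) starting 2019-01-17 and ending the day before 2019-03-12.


Start: 2019-01-17 (Thursday)
End (exclusive): 2019-03-12 (Tuesday)
Total calendar days: 54
Full weeks: 54 // 7 = 7 -> 35 weekdays
Remaining 5 days starting on Thursday:
  Thu(w), Fri(w), Sat(-), Sun(-), Mon(w) -> 3 weekdays
Total business days: 35 + 3 = 38

38


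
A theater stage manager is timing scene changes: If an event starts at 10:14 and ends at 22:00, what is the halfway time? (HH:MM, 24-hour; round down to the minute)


Start time: 10:14 = 614 minutes from midnight
End time: 22:00 = 1320 minutes from midnight
Sum: 614 + 1320 = 1934
Midpoint: 1934 / 2 = 967 minutes
Convert: 967 / 60 = 16 hours, 7 minutes
Result: 16:07

16:07


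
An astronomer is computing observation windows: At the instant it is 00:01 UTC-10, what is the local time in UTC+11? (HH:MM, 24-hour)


Local time: 00:01 at UTC-10 (offset -10h)
Target zone: UTC+11 (offset 11h)
Difference: 11 - (-10) = 21 hours
Calculation: 0 + (21) = 21
Result: 21:01

21:01


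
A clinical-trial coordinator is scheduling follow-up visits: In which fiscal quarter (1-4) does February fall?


Month: February (month 2)
Q1: January-March (months 1-3)
Q2: April-June (months 4-6)
Q3: July-September (months 7-9)
Q4: October-December (months 10-12)
Month 2 falls in Q1

1


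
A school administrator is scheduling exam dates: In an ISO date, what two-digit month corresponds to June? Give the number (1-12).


Calendar month order:
5. May
6. June <--
7. July
June is month number 6

6


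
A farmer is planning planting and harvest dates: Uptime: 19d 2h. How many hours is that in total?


Days: 19
Extra hours: 2
Hours per day: 24
Days to hours: 19 x 24 = 456
Total: 456 + 2 = 458

458


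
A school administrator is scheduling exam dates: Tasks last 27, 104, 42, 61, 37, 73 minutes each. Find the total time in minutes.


Durations: 27, 104, 42, 61, 37, 73
Running sum: 27
+ 104 = 131
+ 42 = 173
+ 61 = 234
+ 37 = 271
+ 73 = 344
Total duration: 344 minutes
That is 5 hours and 44 minutes

344


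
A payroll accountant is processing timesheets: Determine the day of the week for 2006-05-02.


Date: 2006-05-02
January 1, 2006 is a Sunday
Day of year: 122
Offset from Jan 1: 121 days
121 mod 7 = 2
Result: Tuesday

Tuesday


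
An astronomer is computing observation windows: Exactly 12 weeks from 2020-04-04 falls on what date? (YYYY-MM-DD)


Start: 2020-04-04
Weeks to add: 12
Convert to days: 12 x 7 = 84 days
Add 84 days to 2020-04-04
Result: 2020-06-27

2020-06-27


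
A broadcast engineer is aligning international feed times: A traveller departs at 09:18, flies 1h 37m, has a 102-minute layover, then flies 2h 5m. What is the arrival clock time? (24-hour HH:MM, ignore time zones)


Depart: 09:18
Leg 1: +97 min -> 10:55
Layover: +102 min -> 12:37
Leg 2: +125 min -> 14:42
Total travel: 324 minutes = 5h 24m
Arrival: 14:42

14:42


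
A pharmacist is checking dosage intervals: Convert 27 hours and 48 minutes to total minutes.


Hours: 27
Minutes: 48
Convert hours to minutes: 27 x 60 = 1620
Add remaining minutes: 1620 + 48 = 1668

1668


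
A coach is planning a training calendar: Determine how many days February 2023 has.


Month: February
Year: 2023
2023 is not a leap year
February has 28 days
Total: 28 days

28


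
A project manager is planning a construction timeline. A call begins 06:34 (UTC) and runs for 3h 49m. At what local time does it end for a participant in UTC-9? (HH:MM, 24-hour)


Start: 06:34 in UTC
Step 1 - add duration:
  minutes: 34 + 49 = 83 (carry 1h)
  hours: 6 + 3 + 1 = 10
  end in UTC: 10:23
Step 2 - convert UTC -> UTC-9:
  offset difference: -9 - (0) = -9 hours
  10 + (-9) = 1 -> mod 24 = 1
Result: 01:23 in UTC-9

01:23


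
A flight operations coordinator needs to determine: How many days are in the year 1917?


Year: 1917
Check leap year rules:
Divisible by 4? No
1917 is not a leap year
Days: 365

365


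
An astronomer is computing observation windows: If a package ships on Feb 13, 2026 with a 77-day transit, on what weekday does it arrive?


Start: 2026-02-13 (Friday)
Step 1 - find target date: add 77 days
  2026-02-13 + 77 days = 2026-05-01
Step 2 - day of week:
  77 mod 7 = 0
  Friday + 0 days -> Friday
Result: Friday (2026-05-01)

Friday


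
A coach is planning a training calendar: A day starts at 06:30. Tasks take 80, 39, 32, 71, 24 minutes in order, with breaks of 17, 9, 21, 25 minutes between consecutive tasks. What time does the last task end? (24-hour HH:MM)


Start: 06:30 = 390 min from midnight
  after task 1 (80 min): 07:50
  after break (17 min): 08:07
  after task 2 (39 min): 08:46
  after break (9 min): 08:55
  after task 3 (32 min): 09:27
  after break (21 min): 09:48
  after task 4 (71 min): 10:59
  after break (25 min): 11:24
  after task 5 (24 min): 11:48
Total elapsed: 318 minutes
End time: 11:48

11:48


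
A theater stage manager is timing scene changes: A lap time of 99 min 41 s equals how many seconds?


Minutes: 99
Seconds: 41
Convert minutes to seconds: 99 x 60 = 5940
Add remaining seconds: 5940 + 41 = 5981

5981


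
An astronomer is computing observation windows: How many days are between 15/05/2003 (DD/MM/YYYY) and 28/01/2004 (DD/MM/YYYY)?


Start date: 2003-05-15
End date: 2004-01-28
May 2003: +17 days
Jun 2003: +30 days
Jul 2003: +31 days
... (6 more months)
Total: 258 days

258


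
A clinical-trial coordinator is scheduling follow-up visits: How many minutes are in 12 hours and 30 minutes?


Hours: 12
Extra minutes: 30
Minutes per hour: 60
Hours to minutes: 12 x 60 = 720
Total: 720 + 30 = 750

750


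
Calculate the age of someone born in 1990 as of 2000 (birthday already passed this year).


Birth year: 1990
Current year: 2000
Age = current year - birth year
Age = 2000 - 1990 = 10

10


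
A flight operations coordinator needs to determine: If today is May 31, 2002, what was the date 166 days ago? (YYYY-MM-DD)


Start: 2002-05-31
Subtracting 166 days
Days already passed in May: 31
After going back through May: 135 more days to subtract
April 2002: 30 days, 105 remaining
March 2002: 31 days, 74 remaining
February 2002: 28 days, 46 remaining
January 2002: 31 days, 15 remaining
Result: 2001-12-16

2001-12-16


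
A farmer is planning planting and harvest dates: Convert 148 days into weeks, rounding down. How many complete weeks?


Total days: 148
Days per week: 7
Division: 148 / 7 = 21 remainder 1
Complete weeks: 21
Remaining days: 1

21


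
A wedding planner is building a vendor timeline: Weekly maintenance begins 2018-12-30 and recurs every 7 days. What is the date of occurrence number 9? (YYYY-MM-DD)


First occurrence: 2018-12-30 (occurrence 1)
Each occurrence is 7 days after the previous.
Occurrence 9 is 8 weeks after the first.
8 weeks = 56 days
2018-12-30 + 56 days = 2019-02-24

2019-02-24


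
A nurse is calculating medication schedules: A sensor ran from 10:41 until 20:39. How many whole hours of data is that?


Start: 10:41
End: 20:39
Hour difference: 20 - 10 = 10 hours
Minute difference: 39 - 41 = -2 minutes
Total minutes: 598
Complete hours: 598 / 60 = 9 (remainder 58)

9


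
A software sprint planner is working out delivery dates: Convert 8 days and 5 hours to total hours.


Days: 8
Extra hours: 5
Hours per day: 24
Days to hours: 8 x 24 = 192
Total: 192 + 5 = 197

197


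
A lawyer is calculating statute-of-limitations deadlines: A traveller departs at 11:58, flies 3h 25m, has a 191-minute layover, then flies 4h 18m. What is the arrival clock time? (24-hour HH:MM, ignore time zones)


Depart: 11:58
Leg 1: +205 min -> 15:23
Layover: +191 min -> 18:34
Leg 2: +258 min -> 22:52
Total travel: 654 minutes = 10h 54m
Arrival: 22:52

22:52


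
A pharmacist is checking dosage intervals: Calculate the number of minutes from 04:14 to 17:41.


Start time: 04:14 = 254 minutes from midnight
End time: 17:41 = 1061 minutes from midnight
Difference: 1061 - 254 = 807 minutes
That is 13 hours and 27 minutes

807


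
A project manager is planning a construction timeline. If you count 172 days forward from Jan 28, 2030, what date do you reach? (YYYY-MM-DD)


Start: 2030-01-28
Adding 172 days
Days remaining in January: 3
After January: 169 days still to add
February 2030: 28 days, 141 remaining
March 2030: 31 days, 110 remaining
April 2030: 30 days, 80 remaining
May 2030: 31 days, 49 remaining
Result: 2030-07-19

2030-07-19


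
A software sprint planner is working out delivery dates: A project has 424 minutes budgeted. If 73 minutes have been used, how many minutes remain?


Total budget: 424 minutes
Time used: 73 minutes
Remaining: 424 - 73 = 351 minutes
Percent used: 17.2%
Percent remaining: 82.8%

351


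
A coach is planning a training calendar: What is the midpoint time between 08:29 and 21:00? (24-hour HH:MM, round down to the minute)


Start time: 08:29 = 509 minutes from midnight
End time: 21:00 = 1260 minutes from midnight
Sum: 509 + 1260 = 1769
Midpoint: 1769 / 2 = 884 minutes
Convert: 884 / 60 = 14 hours, 44 minutes
Result: 14:44

14:44


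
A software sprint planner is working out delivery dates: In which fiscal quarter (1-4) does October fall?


Month: October (month 10)
Q1: January-March (months 1-3)
Q2: April-June (months 4-6)
Q3: July-September (months 7-9)
Q4: October-December (months 10-12)
Month 10 falls in Q4

4


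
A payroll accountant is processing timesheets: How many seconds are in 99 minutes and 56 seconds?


Minutes: 99
Extra seconds: 56
Seconds per minute: 60
Minutes to seconds: 99 x 60 = 5940
Total: 5940 + 56 = 5996

5996


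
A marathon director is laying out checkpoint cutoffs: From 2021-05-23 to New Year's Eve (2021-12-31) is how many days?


Start: May 23, 2021
End: December 31, 2021
Days left in May: 8
June: 30
July: 31
August: 31
September: 30
... plus remaining months
Sum of remaining months: 214
Total: 8 + 214 = 222

222


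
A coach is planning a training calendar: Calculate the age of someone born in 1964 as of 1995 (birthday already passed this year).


Birth year: 1964
Current year: 1995
Age = current year - birth year
Age = 1995 - 1964 = 31

31


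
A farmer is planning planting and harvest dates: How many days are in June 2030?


Month: June
Year: 2030
June is a 30-day month
Total: 30 days

30


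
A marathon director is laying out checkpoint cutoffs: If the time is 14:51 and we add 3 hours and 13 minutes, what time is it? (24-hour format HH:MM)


Start time: 14:51
Adding: 3 hours 13 minutes
Minutes: 51 + 13 = 64
Minute overflow: 64 >= 60, so carry 1 hour, minutes = 4
Hours: 14 + 3 + 1 = 18
Result: 18:04

18:04


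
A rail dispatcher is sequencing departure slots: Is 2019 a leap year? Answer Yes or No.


Year: 2019
Divisible by 4? 2019 / 4 = 504.75 -> No
Not divisible by 4, so NOT a leap year

No


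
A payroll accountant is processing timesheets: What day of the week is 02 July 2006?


Date: 2006-07-02
January 1, 2006 is a Sunday
Day of year: 183
Offset from Jan 1: 182 days
182 mod 7 = 0
Result: Sunday

Sunday


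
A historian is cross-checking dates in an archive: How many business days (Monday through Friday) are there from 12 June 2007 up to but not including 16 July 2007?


Start: 2007-06-12 (Tuesday)
End (exclusive): 2007-07-16 (Monday)
Total calendar days: 34
Full weeks: 34 // 7 = 4 -> 20 weekdays
Remaining 6 days starting on Tuesday:
  Tue(w), Wed(w), Thu(w), Fri(w), Sat(-), Sun(-) -> 4 weekdays
Total business days: 20 + 4 = 24

24


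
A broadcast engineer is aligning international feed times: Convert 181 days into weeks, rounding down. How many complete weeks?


Total days: 181
Days per week: 7
Division: 181 / 7 = 25 remainder 6
Complete weeks: 25
Remaining days: 6

25


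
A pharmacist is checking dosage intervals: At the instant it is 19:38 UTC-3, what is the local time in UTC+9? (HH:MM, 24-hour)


Local time: 19:38 at UTC-3 (offset -3h)
Target zone: UTC+9 (offset 9h)
Difference: 9 - (-3) = 12 hours
Calculation: 19 + (12) = 31
Wraparound: (31) mod 24 = 7
Result: 07:38

07:38


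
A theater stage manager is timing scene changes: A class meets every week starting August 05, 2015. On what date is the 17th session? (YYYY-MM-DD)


First occurrence: 2015-08-05 (occurrence 1)
Each occurrence is 7 days after the previous.
Occurrence 17 is 16 weeks after the first.
16 weeks = 112 days
2015-08-05 + 112 days = 2015-11-25

2015-11-25


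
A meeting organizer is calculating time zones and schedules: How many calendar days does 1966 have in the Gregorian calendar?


Year: 1966
Check leap year rules:
Divisible by 4? No
1966 is not a leap year
Days: 365

365


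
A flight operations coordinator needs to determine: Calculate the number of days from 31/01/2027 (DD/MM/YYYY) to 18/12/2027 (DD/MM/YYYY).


Start date: 2027-01-31
End date: 2027-12-18
Jan 2027: +1 days
Feb 2027: +28 days
Mar 2027: +31 days
... (9 more months)
Total: 321 days

321


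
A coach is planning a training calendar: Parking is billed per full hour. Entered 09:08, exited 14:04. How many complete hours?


Start: 09:08
End: 14:04
Hour difference: 14 - 9 = 5 hours
Minute difference: 4 - 8 = -4 minutes
Total minutes: 296
Complete hours: 296 / 60 = 4 (remainder 56)

4


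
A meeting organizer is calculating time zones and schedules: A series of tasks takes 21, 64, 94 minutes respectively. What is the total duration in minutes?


Durations: 21, 64, 94
Running sum: 21
+ 64 = 85
+ 94 = 179
Total duration: 179 minutes
That is 2 hours and 59 minutes

179


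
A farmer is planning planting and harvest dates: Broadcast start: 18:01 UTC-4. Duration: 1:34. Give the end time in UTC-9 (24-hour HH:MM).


Start: 18:01 in UTC-4
Step 1 - add duration:
  minutes: 1 + 34 = 35
  hours: 18 + 1 + 0 = 19
  end in UTC-4: 19:35
Step 2 - convert UTC-4 -> UTC-9:
  offset difference: -9 - (-4) = -5 hours
  19 + (-5) = 14 -> mod 24 = 14
Result: 14:35 in UTC-9

14:35


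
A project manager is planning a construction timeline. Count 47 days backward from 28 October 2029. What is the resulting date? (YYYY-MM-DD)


Start: 2029-10-28
Subtracting 47 days
Days already passed in October: 28
After going back through October: 19 more days to subtract
September 2029 has 30 days, need 19
Result: 2029-09-11

2029-09-11


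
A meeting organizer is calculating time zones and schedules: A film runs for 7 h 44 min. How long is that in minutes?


Hours: 7
Minutes: 44
Convert hours to minutes: 7 x 60 = 420
Add remaining minutes: 420 + 44 = 464

464


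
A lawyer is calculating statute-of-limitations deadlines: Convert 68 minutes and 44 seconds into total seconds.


Minutes: 68
Seconds: 44
Convert minutes to seconds: 68 x 60 = 4080
Add remaining seconds: 4080 + 44 = 4124

4124


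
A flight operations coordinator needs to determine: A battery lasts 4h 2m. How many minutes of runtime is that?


Hours: 4
Extra minutes: 2
Minutes per hour: 60
Hours to minutes: 4 x 60 = 240
Total: 240 + 2 = 242

242


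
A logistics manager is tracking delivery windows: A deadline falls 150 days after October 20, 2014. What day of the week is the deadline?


Start: 2014-10-20 (Monday)
Step 1 - find target date: add 150 days
  2014-10-20 + 150 days = 2015-03-19
Step 2 - day of week:
  150 mod 7 = 3
  Monday + 3 days -> Thursday
Result: Thursday (2015-03-19)

Thursday


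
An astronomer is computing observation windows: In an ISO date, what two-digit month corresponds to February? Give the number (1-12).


Calendar month order:
1. January
2. February <--
3. March
February is month number 2

2


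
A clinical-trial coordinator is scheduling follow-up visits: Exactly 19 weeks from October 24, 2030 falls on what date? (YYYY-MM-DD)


Start: 2030-10-24
Weeks to add: 19
Convert to days: 19 x 7 = 133 days
Add 133 days to 2030-10-24
Result: 2031-03-06

2031-03-06


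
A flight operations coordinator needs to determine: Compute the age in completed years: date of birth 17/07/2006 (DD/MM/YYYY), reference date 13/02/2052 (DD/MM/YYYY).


Birth: 2006-07-17
Reference: 2052-02-13
Year difference: 2052 - 2006 = 46
Has birthday (07-17) occurred by 02-13? No
Birthday not yet reached this year -> subtract 1
Age in full years: 45

45
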